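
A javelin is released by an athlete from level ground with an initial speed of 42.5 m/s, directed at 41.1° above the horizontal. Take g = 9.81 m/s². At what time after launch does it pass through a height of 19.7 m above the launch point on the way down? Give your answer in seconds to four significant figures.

Resolve: vₓ = 42.50 cos 41.1° = 32.03 m/s and v_y0 = 42.50 sin 41.1° = 27.94 m/s.
Height y(t) = 27.94 t − 4.905 t² = 19.7 gives 4.905 t² − 27.94 t + 19.7 = 0.
t = [27.94 ± √(27.94² − 2·9.81·19.7)] / 9.81 = (27.94 ± 19.85) / 9.81, so t = 0.8245 s or t = 4.871 s.
The descending-branch root is 4.871 s.

4.871 s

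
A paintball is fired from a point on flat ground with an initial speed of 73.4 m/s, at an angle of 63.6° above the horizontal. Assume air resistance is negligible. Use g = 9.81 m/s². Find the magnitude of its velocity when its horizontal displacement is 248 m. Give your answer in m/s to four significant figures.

vₓ = 73.40 cos 63.6° = 32.64 m/s; v_y0 = 73.40 sin 63.6° = 65.75 m/s.
x = vₓ t ⇒ t = 248/32.64 = 7.599 s.
Vertical velocity there: v_y = v_y0 − g t = 65.75 − 9.81 × 7.599 = −8.800 m/s.
Speed: √(vₓ² + v_y²) = √(32.64² + 8.800²) = 33.80 m/s.

33.80 m/s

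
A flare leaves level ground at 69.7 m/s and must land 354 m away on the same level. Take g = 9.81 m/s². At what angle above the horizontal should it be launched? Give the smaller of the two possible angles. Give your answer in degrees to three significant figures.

22.8°

R = v₀² sin 2θ / g gives sin 2θ = gR/v₀² = 9.81·354/69.7² = 0.7148.
2θ = 45.63° or 180° − 45.63° = 134.4°, so θ = 22.81° or 67.19°.
The smaller angle is 22.81°.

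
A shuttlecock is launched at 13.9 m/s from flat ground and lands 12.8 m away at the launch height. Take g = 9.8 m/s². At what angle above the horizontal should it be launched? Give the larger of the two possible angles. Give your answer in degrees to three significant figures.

69.8°

Level-ground range R = v₀² sin(2θ)/g ⇒ sin(2θ) = gR/v₀² = 9.80 × 12.8 / 13.9² = 0.6492.
2θ = 40.48° or 180° − 40.48° = 139.5°, so θ = 20.24° or 69.76°.
The larger angle is 69.76°.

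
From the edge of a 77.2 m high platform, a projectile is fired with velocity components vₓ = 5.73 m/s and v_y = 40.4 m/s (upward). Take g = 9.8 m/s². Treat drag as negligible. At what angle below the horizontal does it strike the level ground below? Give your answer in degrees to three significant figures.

The projectile lands when y = 77.2 + (40.40) t − ½·9.80·t² = 0. Positive root: t = (40.40 + √(40.40² + 2·9.80·77.2)) / 9.80 = (40.40 + 56.08) / 9.80 = 9.845 s.
At impact: v_y = v_y0 − g t = −56.08 m/s; vₓ = 5.730 m/s.
Angle below horizontal: arctan(|v_y|/vₓ) = arctan(56.08/5.730) = 84.17°.

84.2°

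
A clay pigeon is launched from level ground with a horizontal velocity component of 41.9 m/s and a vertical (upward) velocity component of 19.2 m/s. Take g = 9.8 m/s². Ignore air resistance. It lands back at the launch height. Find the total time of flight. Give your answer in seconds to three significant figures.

Time of flight on level ground: T = 2 v_y0 / g = 2 × 19.20 / 9.80 = 3.918 s.

3.92 s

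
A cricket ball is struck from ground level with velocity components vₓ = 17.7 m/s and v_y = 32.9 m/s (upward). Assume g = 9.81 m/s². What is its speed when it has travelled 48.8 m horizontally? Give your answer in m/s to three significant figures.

18.6 m/s

At x = 48.8 m, t = x/vₓ = 48.8/17.70 = 2.757 s.
Vertical velocity there: v_y = v_y0 − g t = 32.90 − 9.81 × 2.757 = 5.853 m/s.
Speed: √(vₓ² + v_y²) = √(17.70² + 5.853²) = 18.64 m/s.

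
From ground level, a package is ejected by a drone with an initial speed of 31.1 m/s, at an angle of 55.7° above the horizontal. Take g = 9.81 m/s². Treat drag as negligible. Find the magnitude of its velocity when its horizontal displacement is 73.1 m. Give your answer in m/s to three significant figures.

vₓ = 31.10 cos 55.7° = 17.53 m/s; v_y0 = 31.10 sin 55.7° = 25.69 m/s.
At x = 73.1 m, t = x/vₓ = 73.1/17.53 = 4.171 s.
Vertical velocity there: v_y = v_y0 − g t = 25.69 − 9.81 × 4.171 = −15.23 m/s.
Speed: √(vₓ² + v_y²) = √(17.53² + 15.23²) = 23.22 m/s.

23.2 m/s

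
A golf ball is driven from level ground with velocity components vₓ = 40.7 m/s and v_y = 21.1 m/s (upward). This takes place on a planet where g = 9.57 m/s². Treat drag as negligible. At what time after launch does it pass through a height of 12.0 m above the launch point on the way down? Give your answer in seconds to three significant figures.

3.74 s

Require v_y0 t − ½ g t² = 12.0, i.e. 4.785 t² − 21.10 t + 12.0 = 0.
Quadratic formula: t = (21.10 ± √215.53) / 9.57 = (21.10 ± 14.68) / 9.57 → t = 0.6707 s or 3.739 s.
The descending-branch root is 3.739 s.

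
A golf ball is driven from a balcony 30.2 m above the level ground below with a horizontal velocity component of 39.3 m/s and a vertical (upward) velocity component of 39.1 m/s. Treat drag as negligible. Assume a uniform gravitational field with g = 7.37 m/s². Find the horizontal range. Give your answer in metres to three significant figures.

445 m

With up positive and y = 0 at the ground: y(t) = 30.2 + (39.10) t − 3.685 t². Setting y = 0 and taking the positive root: t = [39.10 + √(39.10² + 2·7.37·30.2)] / 7.37 = (39.10 + 44.43) / 7.37 = 11.33 s.
Horizontal distance: R = vₓ t = 39.30 × 11.33 = 445.4 m.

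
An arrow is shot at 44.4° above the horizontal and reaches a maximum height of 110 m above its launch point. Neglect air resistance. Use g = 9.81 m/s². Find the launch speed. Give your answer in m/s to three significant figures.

At the peak v_y = 0, so v_y0 = √(2gH) = √(2 × 9.81 × 110) = 46.46 m/s.
v_y0 = v₀ sin θ ⇒ v₀ = 46.46 / sin 44.4° = 66.40 m/s.

66.4 m/s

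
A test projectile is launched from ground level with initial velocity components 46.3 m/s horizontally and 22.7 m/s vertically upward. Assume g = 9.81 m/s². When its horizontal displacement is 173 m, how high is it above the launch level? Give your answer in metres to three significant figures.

Time to reach x = 173 m: t = x/vₓ = 173/46.30 = 3.737 s.
Height: y = v_y0 t − ½ g t² = 22.70 × 3.737 − 4.905 × 3.737² = 84.82 − 68.48 = 16.34 m.

16.3 m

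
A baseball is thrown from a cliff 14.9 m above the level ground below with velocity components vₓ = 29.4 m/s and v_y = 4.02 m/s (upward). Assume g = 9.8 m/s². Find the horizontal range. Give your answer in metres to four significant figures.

The projectile lands when y = 14.9 + (4.020) t − ½·9.80·t² = 0. Positive root: t = (4.020 + √(4.020² + 2·9.80·14.9)) / 9.80 = (4.020 + 17.56) / 9.80 = 2.202 s.
Horizontal distance: R = vₓ t = 29.40 × 2.202 = 64.73 m.

64.73 m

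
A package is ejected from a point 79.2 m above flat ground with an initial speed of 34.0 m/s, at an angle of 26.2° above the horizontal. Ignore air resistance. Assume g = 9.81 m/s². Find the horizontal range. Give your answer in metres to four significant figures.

177.9 m

Horizontal component vₓ = 34.00 cos 26.2° = 30.51 m/s; vertical v_y0 = 34.00 sin 26.2° = 15.01 m/s.
Vertical motion (up positive, ground at y = 0): 4.905 t² − (15.01) t − 79.2 = 0, so t = (15.01 + √(15.01² + 2·9.81·79.2)) / 9.81 = (15.01 + 42.18) / 9.81 = 5.830 s.
Horizontal distance: R = vₓ t = 30.51 × 5.830 = 177.9 m.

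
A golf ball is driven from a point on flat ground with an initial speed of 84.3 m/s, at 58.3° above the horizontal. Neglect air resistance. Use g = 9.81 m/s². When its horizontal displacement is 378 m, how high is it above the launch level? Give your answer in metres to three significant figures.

Resolve: vₓ = 84.30 cos 58.3° = 44.30 m/s and v_y0 = 84.30 sin 58.3° = 71.72 m/s.
Time to reach x = 378 m: t = x/vₓ = 378/44.30 = 8.533 s.
Height: y = v_y0 t − ½ g t² = 71.72 × 8.533 − 4.905 × 8.533² = 612.0 − 357.2 = 254.9 m.

255 m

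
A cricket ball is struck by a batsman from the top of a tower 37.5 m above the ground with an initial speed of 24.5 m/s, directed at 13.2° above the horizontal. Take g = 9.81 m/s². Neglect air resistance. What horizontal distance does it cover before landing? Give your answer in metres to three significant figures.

Resolve: vₓ = 24.50 cos 13.2° = 23.85 m/s and v_y0 = 24.50 sin 13.2° = 5.595 m/s.
With up positive and y = 0 at the ground: y(t) = 37.5 + (5.595) t − 4.905 t². Setting y = 0 and taking the positive root: t = [5.595 + √(5.595² + 2·9.81·37.5)] / 9.81 = (5.595 + 27.70) / 9.81 = 3.394 s.
Horizontal distance: R = vₓ t = 23.85 × 3.394 = 80.94 m.

80.9 m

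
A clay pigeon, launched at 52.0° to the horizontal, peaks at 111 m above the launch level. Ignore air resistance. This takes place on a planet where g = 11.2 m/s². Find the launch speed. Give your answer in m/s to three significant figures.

At the peak v_y = 0, so v_y0 = √(2gH) = √(2 × 11.2 × 111) = 49.86 m/s.
v_y0 = v₀ sin θ ⇒ v₀ = 49.86 / sin 52.0° = 63.28 m/s.

63.3 m/s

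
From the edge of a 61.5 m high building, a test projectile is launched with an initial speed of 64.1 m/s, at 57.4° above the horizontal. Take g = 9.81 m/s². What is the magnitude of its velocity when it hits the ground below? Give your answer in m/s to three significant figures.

vₓ = 64.10 cos 57.4° = 34.54 m/s; v_y0 = 64.10 sin 57.4° = 54.00 m/s.
Vertical motion (up positive, ground at y = 0): 4.905 t² − (54.00) t − 61.5 = 0, so t = (54.00 + √(54.00² + 2·9.81·61.5)) / 9.81 = (54.00 + 64.21) / 9.81 = 12.05 s.
Vertical velocity at impact: v_y = v_y0 − g t = 54.00 − 9.81 × 12.05 = −64.21 m/s.
Speed: |v| = √(vₓ² + v_y²) = √(34.54² + 64.21²) = 72.91 m/s.

72.9 m/s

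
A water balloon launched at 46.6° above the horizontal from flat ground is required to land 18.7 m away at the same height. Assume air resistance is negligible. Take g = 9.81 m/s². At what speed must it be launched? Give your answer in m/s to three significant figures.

13.6 m/s

From R = (v₀² / g) sin 2θ: v₀ = √(gR / sin 2θ).
v₀ = √(9.81 × 18.7 / sin 93.20°) = √(183.4 / 0.9984) = √183.73 = 13.55 m/s.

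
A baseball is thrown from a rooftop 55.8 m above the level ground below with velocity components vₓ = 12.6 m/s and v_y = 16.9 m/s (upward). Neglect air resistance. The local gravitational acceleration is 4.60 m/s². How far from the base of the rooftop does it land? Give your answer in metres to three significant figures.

The projectile lands when y = 55.8 + (16.90) t − ½·4.60·t² = 0. Positive root: t = (16.90 + √(16.90² + 2·4.60·55.8)) / 4.60 = (16.90 + 28.27) / 4.60 = 9.819 s.
Horizontal distance: R = vₓ t = 12.60 × 9.819 = 123.7 m.

124 m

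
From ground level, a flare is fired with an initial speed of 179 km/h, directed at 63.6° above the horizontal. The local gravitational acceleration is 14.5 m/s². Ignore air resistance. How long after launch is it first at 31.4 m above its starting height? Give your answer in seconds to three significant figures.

Convert: 179 km/h = 179/3.6 = 49.72 m/s.
Horizontal component vₓ = 49.72 cos 63.6° = 22.11 m/s; vertical v_y0 = 49.72 sin 63.6° = 44.54 m/s.
Set y = v_y0 t − ½ g t² = 31.4: 7.250 t² − 44.54 t + 31.4 = 0.
Quadratic formula: t = (44.54 ± √1072.9) / 14.5 = (44.54 ± 32.76) / 14.5 → t = 0.8125 s or 5.331 s.
The first (ascending) time is 0.8125 s.

0.812 s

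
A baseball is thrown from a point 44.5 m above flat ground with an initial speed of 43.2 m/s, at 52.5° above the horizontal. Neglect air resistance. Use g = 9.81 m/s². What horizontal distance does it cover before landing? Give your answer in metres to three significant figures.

213 m

Resolve: vₓ = 43.20 cos 52.5° = 26.30 m/s and v_y0 = 43.20 sin 52.5° = 34.27 m/s.
The projectile lands when y = 44.5 + (34.27) t − ½·9.81·t² = 0. Positive root: t = (34.27 + √(34.27² + 2·9.81·44.5)) / 9.81 = (34.27 + 45.25) / 9.81 = 8.106 s.
Horizontal distance: R = vₓ t = 26.30 × 8.106 = 213.2 m.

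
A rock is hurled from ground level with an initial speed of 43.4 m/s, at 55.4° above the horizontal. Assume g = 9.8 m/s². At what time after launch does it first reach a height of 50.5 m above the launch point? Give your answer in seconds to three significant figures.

1.92 s

Horizontal component vₓ = 43.40 cos 55.4° = 24.64 m/s; vertical v_y0 = 43.40 sin 55.4° = 35.72 m/s.
Require v_y0 t − ½ g t² = 50.5, i.e. 4.900 t² − 35.72 t + 50.5 = 0.
Quadratic formula: t = (35.72 ± √286.41) / 9.80 = (35.72 ± 16.92) / 9.80 → t = 1.918 s or 5.372 s.
The first (ascending) time is 1.918 s.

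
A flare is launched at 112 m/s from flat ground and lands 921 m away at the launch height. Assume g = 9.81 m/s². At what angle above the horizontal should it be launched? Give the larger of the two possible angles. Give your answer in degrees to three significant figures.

67.0°

From R = (v₀²/g) sin 2θ: sin 2θ = 9.81 × 921 / 12544 = 0.7203.
2θ = 46.08° or 180° − 46.08° = 133.9°, so θ = 23.04° or 66.96°.
The larger angle is 66.96°.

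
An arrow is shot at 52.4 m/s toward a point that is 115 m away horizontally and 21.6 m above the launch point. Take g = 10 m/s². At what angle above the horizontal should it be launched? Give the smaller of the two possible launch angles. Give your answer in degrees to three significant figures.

Trajectory: y = x tanθ − g x² (1 + tan²θ)/(2v₀²). With x = 115, y = 21.6, v₀ = 52.4, g = 10.0:
24.08 tan²θ − 115 tanθ + (45.68) = 0.
tanθ = [115 ± √(115² − 4 × 24.08 × (45.68))] / (2 × 24.08) = (115 ± 93.94) / 48.17, giving tanθ = 0.4373 or 4.338.
θ = 23.62° or 77.02°; the smaller is 23.62°.

23.6°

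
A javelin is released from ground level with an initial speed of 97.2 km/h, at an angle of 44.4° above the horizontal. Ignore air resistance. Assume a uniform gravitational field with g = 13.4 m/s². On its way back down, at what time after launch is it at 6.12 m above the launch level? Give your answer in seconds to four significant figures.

Convert: 97.2 km/h = 97.2/3.6 = 27.00 m/s.
vₓ = 27.00 cos 44.4° = 19.29 m/s; v_y0 = 27.00 sin 44.4° = 18.89 m/s.
Require v_y0 t − ½ g t² = 6.12, i.e. 6.700 t² − 18.89 t + 6.12 = 0.
Quadratic formula: t = (18.89 ± √192.85) / 13.4 = (18.89 ± 13.89) / 13.4 → t = 0.3734 s or 2.446 s.
The descending-branch root is 2.446 s.

2.446 s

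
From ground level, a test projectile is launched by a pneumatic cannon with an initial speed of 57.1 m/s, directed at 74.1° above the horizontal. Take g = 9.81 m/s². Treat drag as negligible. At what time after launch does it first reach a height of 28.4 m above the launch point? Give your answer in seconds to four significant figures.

Resolve: vₓ = 57.10 cos 74.1° = 15.64 m/s and v_y0 = 57.10 sin 74.1° = 54.92 m/s.
Require v_y0 t − ½ g t² = 28.4, i.e. 4.905 t² − 54.92 t + 28.4 = 0.
Quadratic formula: t = (54.92 ± √2458.5) / 9.81 = (54.92 ± 49.58) / 9.81 → t = 0.5435 s or 10.65 s.
The first (ascending) time is 0.5435 s.

0.5435 s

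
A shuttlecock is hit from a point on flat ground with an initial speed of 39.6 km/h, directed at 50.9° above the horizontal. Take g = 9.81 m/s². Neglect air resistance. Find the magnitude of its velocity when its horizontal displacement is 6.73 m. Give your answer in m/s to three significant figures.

7.01 m/s

Convert: 39.6 km/h = 39.6/3.6 = 11.00 m/s.
Resolve: vₓ = 11.00 cos 50.9° = 6.937 m/s and v_y0 = 11.00 sin 50.9° = 8.537 m/s.
At x = 6.73 m, t = x/vₓ = 6.73/6.937 = 0.9701 s.
Vertical velocity there: v_y = v_y0 − g t = 8.537 − 9.81 × 0.9701 = −0.9802 m/s.
Speed: √(vₓ² + v_y²) = √(6.937² + 0.9802²) = 7.006 m/s.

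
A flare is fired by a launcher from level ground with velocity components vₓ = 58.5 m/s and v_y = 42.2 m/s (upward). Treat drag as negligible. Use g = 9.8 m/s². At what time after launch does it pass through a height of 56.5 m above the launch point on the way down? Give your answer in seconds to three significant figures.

6.95 s

Require v_y0 t − ½ g t² = 56.5, i.e. 4.900 t² − 42.20 t + 56.5 = 0.
Quadratic formula: t = (42.20 ± √673.44) / 9.80 = (42.20 ± 25.95) / 9.80 → t = 1.658 s or 6.954 s.
The descending-branch root is 6.954 s.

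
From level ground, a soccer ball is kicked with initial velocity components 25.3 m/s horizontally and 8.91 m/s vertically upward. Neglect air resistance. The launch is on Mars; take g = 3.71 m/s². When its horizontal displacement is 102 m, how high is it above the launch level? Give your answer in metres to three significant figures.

x = vₓ t ⇒ t = 102/25.30 = 4.032 s.
Height: y = v_y0 t − ½ g t² = 8.910 × 4.032 − 1.855 × 4.032² = 35.92 − 30.15 = 5.771 m.

5.77 m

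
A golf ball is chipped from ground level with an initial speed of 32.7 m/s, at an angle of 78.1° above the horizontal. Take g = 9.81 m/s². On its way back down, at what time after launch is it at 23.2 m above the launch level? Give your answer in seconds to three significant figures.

5.69 s

Resolve: vₓ = 32.70 cos 78.1° = 6.743 m/s and v_y0 = 32.70 sin 78.1° = 32.00 m/s.
Set y = v_y0 t − ½ g t² = 23.2: 4.905 t² − 32.00 t + 23.2 = 0.
t = [32.00 ± √(32.00² − 2·9.81·23.2)] / 9.81 = (32.00 ± 23.85) / 9.81, so t = 0.8309 s or t = 5.692 s.
The descending-branch root is 5.692 s.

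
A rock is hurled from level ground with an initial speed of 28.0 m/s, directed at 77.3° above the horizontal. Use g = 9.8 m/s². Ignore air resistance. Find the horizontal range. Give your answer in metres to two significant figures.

34 m

vₓ = 28.00 cos 77.3° = 6.156 m/s; v_y0 = 28.00 sin 77.3° = 27.31 m/s.
Time aloft: T = 2 v_y0 / g = 2 × 27.31 / 9.80 = 5.574 s.
Range: R = vₓ T = 6.156 × 5.574 = 34.31 m.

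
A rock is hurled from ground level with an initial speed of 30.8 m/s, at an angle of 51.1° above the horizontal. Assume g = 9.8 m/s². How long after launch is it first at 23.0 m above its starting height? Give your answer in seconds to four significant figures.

Components: vₓ = 30.80 cos 51.1° = 19.34 m/s, v_y0 = 30.80 sin 51.1° = 23.97 m/s.
Height y(t) = 23.97 t − 4.900 t² = 23.0 gives 4.900 t² − 23.97 t + 23.0 = 0.
Quadratic formula: t = (23.97 ± √123.76) / 9.80 = (23.97 ± 11.12) / 9.80 → t = 1.311 s or 3.581 s.
The first (ascending) time is 1.311 s.

1.311 s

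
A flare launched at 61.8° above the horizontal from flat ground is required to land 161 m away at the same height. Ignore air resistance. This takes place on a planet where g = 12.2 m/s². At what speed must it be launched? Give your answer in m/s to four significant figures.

48.56 m/s

From R = (v₀² / g) sin 2θ: v₀ = √(gR / sin 2θ).
v₀ = √(12.2 × 161 / sin 123.6°) = √(1964 / 0.8329) = √2358.2 = 48.56 m/s.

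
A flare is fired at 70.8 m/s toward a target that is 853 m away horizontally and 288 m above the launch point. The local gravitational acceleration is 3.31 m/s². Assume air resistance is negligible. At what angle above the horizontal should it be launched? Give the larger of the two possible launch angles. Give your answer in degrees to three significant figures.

Trajectory: y = x tanθ − g x² (1 + tan²θ)/(2v₀²). With x = 853, y = 288, v₀ = 70.8, g = 3.31:
240.2 tan²θ − 853 tanθ + (528.2) = 0.
tanθ = [853 ± √(853² − 4 × 240.2 × (528.2))] / (2 × 240.2) = (853 ± 469.1) / 480.5, giving tanθ = 0.7991 or 2.752.
θ = 38.63° or 70.03°; the larger is 70.03°.

70.0°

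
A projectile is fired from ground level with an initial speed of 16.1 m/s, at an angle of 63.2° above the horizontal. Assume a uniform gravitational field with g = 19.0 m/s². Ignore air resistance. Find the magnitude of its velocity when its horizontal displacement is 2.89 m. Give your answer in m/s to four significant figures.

Horizontal component vₓ = 16.10 cos 63.2° = 7.259 m/s; vertical v_y0 = 16.10 sin 63.2° = 14.37 m/s.
Time to reach x = 2.89 m: t = x/vₓ = 2.89/7.259 = 0.3981 s.
Vertical velocity there: v_y = v_y0 − g t = 14.37 − 19.0 × 0.3981 = 6.806 m/s.
Speed: √(vₓ² + v_y²) = √(7.259² + 6.806²) = 9.951 m/s.

9.951 m/s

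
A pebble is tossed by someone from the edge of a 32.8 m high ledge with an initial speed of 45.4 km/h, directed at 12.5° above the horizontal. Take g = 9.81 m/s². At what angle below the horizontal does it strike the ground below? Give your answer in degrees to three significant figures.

Convert: 45.4 km/h = 45.4/3.6 = 12.61 m/s.
Horizontal component vₓ = 12.61 cos 12.5° = 12.31 m/s; vertical v_y0 = 12.61 sin 12.5° = 2.730 m/s.
With up positive and y = 0 at the ground: y(t) = 32.8 + (2.730) t − 4.905 t². Setting y = 0 and taking the positive root: t = [2.730 + √(2.730² + 2·9.81·32.8)] / 9.81 = (2.730 + 25.51) / 9.81 = 2.879 s.
At impact: v_y = v_y0 − g t = −25.51 m/s; vₓ = 12.31 m/s.
Angle below horizontal: arctan(|v_y|/vₓ) = arctan(25.51/12.31) = 64.24°.

64.2°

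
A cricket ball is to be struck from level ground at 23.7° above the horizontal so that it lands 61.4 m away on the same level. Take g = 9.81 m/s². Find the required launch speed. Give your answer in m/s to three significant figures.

28.6 m/s

Level-ground range: R = v₀² sin(2θ)/g, so v₀ = √(gR / sin 2θ).
v₀ = √(9.81 × 61.4 / sin 47.40°) = √(602.3 / 0.7361) = √818.28 = 28.61 m/s.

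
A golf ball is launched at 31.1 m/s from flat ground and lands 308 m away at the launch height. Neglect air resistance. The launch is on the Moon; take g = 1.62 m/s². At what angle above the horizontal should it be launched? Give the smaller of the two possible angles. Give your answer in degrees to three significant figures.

15.5°

Level-ground range R = v₀² sin(2θ)/g ⇒ sin(2θ) = gR/v₀² = 1.62 × 308 / 31.1² = 0.5159.
2θ = 31.06° or 180° − 31.06° = 148.9°, so θ = 15.53° or 74.47°.
The smaller angle is 15.53°.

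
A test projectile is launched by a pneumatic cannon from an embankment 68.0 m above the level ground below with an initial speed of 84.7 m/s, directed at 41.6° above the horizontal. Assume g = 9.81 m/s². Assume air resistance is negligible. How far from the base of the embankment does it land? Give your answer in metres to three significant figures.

Horizontal component vₓ = 84.70 cos 41.6° = 63.34 m/s; vertical v_y0 = 84.70 sin 41.6° = 56.23 m/s.
With up positive and y = 0 at the ground: y(t) = 68.0 + (56.23) t − 4.905 t². Setting y = 0 and taking the positive root: t = [56.23 + √(56.23² + 2·9.81·68.0)] / 9.81 = (56.23 + 67.06) / 9.81 = 12.57 s.
Horizontal distance: R = vₓ t = 63.34 × 12.57 = 796.0 m.

796 m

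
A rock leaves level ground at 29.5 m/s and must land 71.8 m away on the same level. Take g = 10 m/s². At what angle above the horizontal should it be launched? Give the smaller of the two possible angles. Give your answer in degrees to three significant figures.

27.8°

Level-ground range R = v₀² sin(2θ)/g ⇒ sin(2θ) = gR/v₀² = 10.0 × 71.8 / 29.5² = 0.8251.
2θ = 55.59° or 180° − 55.59° = 124.4°, so θ = 27.80° or 62.20°.
The smaller angle is 27.80°.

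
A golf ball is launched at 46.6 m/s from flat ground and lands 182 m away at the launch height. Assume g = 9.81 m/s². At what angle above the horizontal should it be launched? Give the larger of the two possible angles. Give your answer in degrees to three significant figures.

62.3°

From R = (v₀²/g) sin 2θ: sin 2θ = 9.81 × 182 / 2171.6 = 0.8222.
2θ = 55.30° or 180° − 55.30° = 124.7°, so θ = 27.65° or 62.35°.
The larger angle is 62.35°.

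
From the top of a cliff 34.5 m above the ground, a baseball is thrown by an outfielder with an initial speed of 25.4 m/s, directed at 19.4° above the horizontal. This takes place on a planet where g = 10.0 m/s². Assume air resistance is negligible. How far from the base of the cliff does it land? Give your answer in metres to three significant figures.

vₓ = 25.40 cos 19.4° = 23.96 m/s; v_y0 = 25.40 sin 19.4° = 8.437 m/s.
The projectile lands when y = 34.5 + (8.437) t − ½·10.0·t² = 0. Positive root: t = (8.437 + √(8.437² + 2·10.0·34.5)) / 10.0 = (8.437 + 27.59) / 10.0 = 3.603 s.
Horizontal distance: R = vₓ t = 23.96 × 3.603 = 86.31 m.

86.3 m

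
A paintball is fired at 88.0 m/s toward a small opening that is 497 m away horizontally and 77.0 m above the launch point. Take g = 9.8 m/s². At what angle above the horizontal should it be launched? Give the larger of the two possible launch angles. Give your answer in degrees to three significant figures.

Trajectory: y = x tanθ − g x² (1 + tan²θ)/(2v₀²). With x = 497, y = 77.0, v₀ = 88.0, g = 9.80:
156.3 tan²θ − 497 tanθ + (233.3) = 0.
tanθ = [497 ± √(497² − 4 × 156.3 × (233.3))] / (2 × 156.3) = (497 ± 318.1) / 312.6, giving tanθ = 0.5725 or 2.607.
θ = 29.79° or 69.02°; the larger is 69.02°.

69.0°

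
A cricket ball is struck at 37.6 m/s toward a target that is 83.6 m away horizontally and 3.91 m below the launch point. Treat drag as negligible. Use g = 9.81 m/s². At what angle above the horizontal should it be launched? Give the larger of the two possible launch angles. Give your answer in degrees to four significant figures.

Trajectory: y = x tanθ − g x² (1 + tan²θ)/(2v₀²). With x = 83.6, y = −3.91, v₀ = 37.6, g = 9.81:
24.25 tan²θ − 83.6 tanθ + (20.34) = 0.
tanθ = [83.6 ± √(83.6² − 4 × 24.25 × (20.34))] / (2 × 24.25) = (83.6 ± 70.83) / 48.50, giving tanθ = 0.2634 or 3.184.
θ = 14.76° or 72.57°; the larger is 72.57°.

72.57°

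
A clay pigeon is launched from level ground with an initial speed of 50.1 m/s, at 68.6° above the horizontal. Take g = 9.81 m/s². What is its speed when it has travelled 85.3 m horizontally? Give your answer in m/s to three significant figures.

vₓ = 50.10 cos 68.6° = 18.28 m/s; v_y0 = 50.10 sin 68.6° = 46.65 m/s.
At x = 85.3 m, t = x/vₓ = 85.3/18.28 = 4.666 s.
Vertical velocity there: v_y = v_y0 − g t = 46.65 − 9.81 × 4.666 = 0.8703 m/s.
Speed: √(vₓ² + v_y²) = √(18.28² + 0.8703²) = 18.30 m/s.

18.3 m/s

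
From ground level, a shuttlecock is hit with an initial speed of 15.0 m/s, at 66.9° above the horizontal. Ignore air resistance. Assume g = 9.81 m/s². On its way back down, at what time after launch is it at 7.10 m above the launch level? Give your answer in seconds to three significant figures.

Resolve: vₓ = 15.00 cos 66.9° = 5.885 m/s and v_y0 = 15.00 sin 66.9° = 13.80 m/s.
Set y = v_y0 t − ½ g t² = 7.10: 4.905 t² − 13.80 t + 7.10 = 0.
Quadratic formula: t = (13.80 ± √51.064) / 9.81 = (13.80 ± 7.146) / 9.81 → t = 0.6780 s or 2.135 s.
The descending-branch root is 2.135 s.

2.13 s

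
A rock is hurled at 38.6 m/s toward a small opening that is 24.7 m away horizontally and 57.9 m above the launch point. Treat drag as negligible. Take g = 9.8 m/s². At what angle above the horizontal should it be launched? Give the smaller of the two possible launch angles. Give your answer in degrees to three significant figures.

Trajectory: y = x tanθ − g x² (1 + tan²θ)/(2v₀²). With x = 24.7, y = 57.9, v₀ = 38.6, g = 9.80:
2.006 tan²θ − 24.7 tanθ + (59.91) = 0.
tanθ = [24.7 ± √(24.7² − 4 × 2.006 × (59.91))] / (2 × 2.006) = (24.7 ± 11.37) / 4.013, giving tanθ = 3.322 or 8.989.
θ = 73.24° or 83.65°; the smaller is 73.24°.

73.2°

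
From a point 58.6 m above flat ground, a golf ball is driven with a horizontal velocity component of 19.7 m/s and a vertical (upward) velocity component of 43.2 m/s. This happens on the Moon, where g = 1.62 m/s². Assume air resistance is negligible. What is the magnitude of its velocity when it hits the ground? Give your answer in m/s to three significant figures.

49.4 m/s

With up positive and y = 0 at the ground: y(t) = 58.6 + (43.20) t − 0.8100 t². Setting y = 0 and taking the positive root: t = [43.20 + √(43.20² + 2·1.62·58.6)] / 1.62 = (43.20 + 45.34) / 1.62 = 54.66 s.
Vertical velocity at impact: v_y = v_y0 − g t = 43.20 − 1.62 × 54.66 = −45.34 m/s.
Speed: |v| = √(vₓ² + v_y²) = √(19.70² + 45.34²) = 49.44 m/s.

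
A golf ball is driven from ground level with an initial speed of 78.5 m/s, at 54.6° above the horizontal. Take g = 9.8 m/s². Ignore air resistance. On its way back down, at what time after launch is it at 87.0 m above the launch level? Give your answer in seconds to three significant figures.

Components: vₓ = 78.50 cos 54.6° = 45.47 m/s, v_y0 = 78.50 sin 54.6° = 63.99 m/s.
Require v_y0 t − ½ g t² = 87.0, i.e. 4.900 t² − 63.99 t + 87.0 = 0.
t = [63.99 ± √(63.99² − 2·9.80·87.0)] / 9.80 = (63.99 ± 48.88) / 9.80, so t = 1.542 s or t = 11.52 s.
The descending-branch root is 11.52 s.

11.5 s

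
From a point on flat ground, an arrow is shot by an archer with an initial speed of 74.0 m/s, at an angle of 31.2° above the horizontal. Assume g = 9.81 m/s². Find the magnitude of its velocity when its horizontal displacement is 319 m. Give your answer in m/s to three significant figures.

64.3 m/s

vₓ = 74.00 cos 31.2° = 63.30 m/s; v_y0 = 74.00 sin 31.2° = 38.33 m/s.
x = vₓ t ⇒ t = 319/63.30 = 5.040 s.
Vertical velocity there: v_y = v_y0 − g t = 38.33 − 9.81 × 5.040 = −11.11 m/s.
Speed: √(vₓ² + v_y²) = √(63.30² + 11.11²) = 64.26 m/s.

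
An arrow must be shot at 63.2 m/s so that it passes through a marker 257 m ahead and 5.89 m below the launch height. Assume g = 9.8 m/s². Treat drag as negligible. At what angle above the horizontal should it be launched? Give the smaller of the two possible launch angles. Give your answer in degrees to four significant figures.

Trajectory: y = x tanθ − g x² (1 + tan²θ)/(2v₀²). With x = 257, y = −5.89, v₀ = 63.2, g = 9.80:
81.03 tan²θ − 257 tanθ + (75.14) = 0.
tanθ = [257 ± √(257² − 4 × 81.03 × (75.14))] / (2 × 81.03) = (257 ± 204.2) / 162.1, giving tanθ = 0.3258 or 2.846.
θ = 18.05° or 70.64°; the smaller is 18.05°.

18.05°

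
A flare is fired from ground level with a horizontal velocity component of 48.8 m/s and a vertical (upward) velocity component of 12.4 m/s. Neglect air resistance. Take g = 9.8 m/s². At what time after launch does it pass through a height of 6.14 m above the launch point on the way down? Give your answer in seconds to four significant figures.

Set y = v_y0 t − ½ g t² = 6.14: 4.900 t² − 12.40 t + 6.14 = 0.
t = [12.40 ± √(12.40² − 2·9.80·6.14)] / 9.80 = (12.40 ± 5.781) / 9.80, so t = 0.6754 s or t = 1.855 s.
The descending-branch root is 1.855 s.

1.855 s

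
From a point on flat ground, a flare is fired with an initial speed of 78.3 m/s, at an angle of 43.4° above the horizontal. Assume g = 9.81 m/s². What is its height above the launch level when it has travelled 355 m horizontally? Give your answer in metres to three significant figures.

145 m

Components: vₓ = 78.30 cos 43.4° = 56.89 m/s, v_y0 = 78.30 sin 43.4° = 53.80 m/s.
At x = 355 m, t = x/vₓ = 355/56.89 = 6.240 s.
Height: y = v_y0 t − ½ g t² = 53.80 × 6.240 − 4.905 × 6.240² = 335.7 − 191.0 = 144.7 m.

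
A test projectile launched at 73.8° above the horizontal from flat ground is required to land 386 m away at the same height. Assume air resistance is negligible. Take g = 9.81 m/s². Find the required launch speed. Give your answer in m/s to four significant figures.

84.07 m/s

On level ground R = v₀² sin 2θ / g ⇒ v₀ = √(gR / sin 2θ).
v₀ = √(9.81 × 386 / sin 147.6°) = √(3787 / 0.5358) = √7066.9 = 84.07 m/s.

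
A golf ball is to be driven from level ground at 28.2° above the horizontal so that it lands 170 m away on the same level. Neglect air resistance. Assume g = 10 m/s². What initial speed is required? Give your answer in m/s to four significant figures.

Level-ground range: R = v₀² sin(2θ)/g, so v₀ = √(gR / sin 2θ).
v₀ = √(10.0 × 170 / sin 56.40°) = √(1700 / 0.8329) = √2041.0 = 45.18 m/s.

45.18 m/s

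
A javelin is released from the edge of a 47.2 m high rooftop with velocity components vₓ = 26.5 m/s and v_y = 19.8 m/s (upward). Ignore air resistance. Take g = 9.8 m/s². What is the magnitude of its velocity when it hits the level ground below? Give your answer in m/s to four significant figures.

Vertical motion (up positive, ground at y = 0): 4.900 t² − (19.80) t − 47.2 = 0, so t = (19.80 + √(19.80² + 2·9.80·47.2)) / 9.80 = (19.80 + 36.29) / 9.80 = 5.724 s.
Vertical velocity at impact: v_y = v_y0 − g t = 19.80 − 9.80 × 5.724 = −36.29 m/s.
Speed: |v| = √(vₓ² + v_y²) = √(26.50² + 36.29²) = 44.94 m/s.

44.94 m/s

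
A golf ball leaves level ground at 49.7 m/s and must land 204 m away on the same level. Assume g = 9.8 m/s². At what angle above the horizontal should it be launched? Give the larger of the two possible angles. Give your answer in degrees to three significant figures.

63.0°

Level-ground range R = v₀² sin(2θ)/g ⇒ sin(2θ) = gR/v₀² = 9.80 × 204 / 49.7² = 0.8094.
2θ = 54.03° or 180° − 54.03° = 126.0°, so θ = 27.02° or 62.98°.
The larger angle is 62.98°.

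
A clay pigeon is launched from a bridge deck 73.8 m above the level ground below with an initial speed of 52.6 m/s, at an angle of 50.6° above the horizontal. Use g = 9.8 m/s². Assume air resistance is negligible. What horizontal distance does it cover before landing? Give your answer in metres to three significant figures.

328 m

vₓ = 52.60 cos 50.6° = 33.39 m/s; v_y0 = 52.60 sin 50.6° = 40.65 m/s.
Vertical motion (up positive, ground at y = 0): 4.900 t² − (40.65) t − 73.8 = 0, so t = (40.65 + √(40.65² + 2·9.80·73.8)) / 9.80 = (40.65 + 55.66) / 9.80 = 9.828 s.
Horizontal distance: R = vₓ t = 33.39 × 9.828 = 328.1 m.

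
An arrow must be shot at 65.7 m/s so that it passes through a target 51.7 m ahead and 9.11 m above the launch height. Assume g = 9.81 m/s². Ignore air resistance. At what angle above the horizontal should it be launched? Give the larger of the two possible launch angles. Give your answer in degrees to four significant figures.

86.59°

Trajectory: y = x tanθ − g x² (1 + tan²θ)/(2v₀²). With x = 51.7, y = 9.11, v₀ = 65.7, g = 9.81:
3.037 tan²θ − 51.7 tanθ + (12.15) = 0.
tanθ = [51.7 ± √(51.7² − 4 × 3.037 × (12.15))] / (2 × 3.037) = (51.7 ± 50.25) / 6.075, giving tanθ = 0.2383 or 16.78.
θ = 13.40° or 86.59°; the larger is 86.59°.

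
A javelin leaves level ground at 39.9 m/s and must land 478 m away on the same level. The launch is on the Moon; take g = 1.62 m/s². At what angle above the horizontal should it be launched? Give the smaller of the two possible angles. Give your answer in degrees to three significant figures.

14.6°

R = v₀² sin 2θ / g gives sin 2θ = gR/v₀² = 1.62·478/39.9² = 0.4864.
2θ = 29.10° or 180° − 29.10° = 150.9°, so θ = 14.55° or 75.45°.
The smaller angle is 14.55°.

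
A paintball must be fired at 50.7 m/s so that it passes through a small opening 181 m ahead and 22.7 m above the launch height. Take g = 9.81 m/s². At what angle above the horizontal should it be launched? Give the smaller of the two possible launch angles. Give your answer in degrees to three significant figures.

30.6°

Trajectory: y = x tanθ − g x² (1 + tan²θ)/(2v₀²). With x = 181, y = 22.7, v₀ = 50.7, g = 9.81:
62.51 tan²θ − 181 tanθ + (85.21) = 0.
tanθ = [181 ± √(181² − 4 × 62.51 × (85.21))] / (2 × 62.51) = (181 ± 107.0) / 125.0, giving tanθ = 0.5917 or 2.304.
θ = 30.61° or 66.53°; the smaller is 30.61°.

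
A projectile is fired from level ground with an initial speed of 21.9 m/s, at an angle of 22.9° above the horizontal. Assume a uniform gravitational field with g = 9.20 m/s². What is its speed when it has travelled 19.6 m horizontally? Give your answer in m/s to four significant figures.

20.18 m/s

Horizontal component vₓ = 21.90 cos 22.9° = 20.17 m/s; vertical v_y0 = 21.90 sin 22.9° = 8.522 m/s.
x = vₓ t ⇒ t = 19.6/20.17 = 0.9715 s.
Vertical velocity there: v_y = v_y0 − g t = 8.522 − 9.20 × 0.9715 = −0.4164 m/s.
Speed: √(vₓ² + v_y²) = √(20.17² + 0.4164²) = 20.18 m/s.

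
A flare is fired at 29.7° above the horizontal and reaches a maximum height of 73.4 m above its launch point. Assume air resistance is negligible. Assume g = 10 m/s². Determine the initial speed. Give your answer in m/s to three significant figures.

77.3 m/s

At the peak v_y = 0, so v_y0 = √(2gH) = √(2 × 10.0 × 73.4) = 38.31 m/s.
v_y0 = v₀ sin θ ⇒ v₀ = 38.31 / sin 29.7° = 77.33 m/s.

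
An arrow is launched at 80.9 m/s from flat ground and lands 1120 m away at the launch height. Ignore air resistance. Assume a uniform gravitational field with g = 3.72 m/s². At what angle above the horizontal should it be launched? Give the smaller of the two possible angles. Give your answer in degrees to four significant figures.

From R = (v₀²/g) sin 2θ: sin 2θ = 3.72 × 1120 / 6544.8 = 0.6366.
2θ = 39.54° or 180° − 39.54° = 140.5°, so θ = 19.77° or 70.23°.
The smaller angle is 19.77°.

19.77°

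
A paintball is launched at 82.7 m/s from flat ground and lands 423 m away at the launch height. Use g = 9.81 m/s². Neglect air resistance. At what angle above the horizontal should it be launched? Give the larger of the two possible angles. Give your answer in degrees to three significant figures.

71.3°

R = v₀² sin 2θ / g gives sin 2θ = gR/v₀² = 9.81·423/82.7² = 0.6067.
2θ = 37.35° or 180° − 37.35° = 142.6°, so θ = 18.68° or 71.32°.
The larger angle is 71.32°.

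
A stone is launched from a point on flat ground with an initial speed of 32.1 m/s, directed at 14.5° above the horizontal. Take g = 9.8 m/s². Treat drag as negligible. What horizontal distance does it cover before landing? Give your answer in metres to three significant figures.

51.0 m

Components: vₓ = 32.10 cos 14.5° = 31.08 m/s, v_y0 = 32.10 sin 14.5° = 8.037 m/s.
Flight time T = 2 v_y0 / g = 1.640 s.
Horizontal distance R = vₓ T = 31.08 × 1.640 = 50.97 m.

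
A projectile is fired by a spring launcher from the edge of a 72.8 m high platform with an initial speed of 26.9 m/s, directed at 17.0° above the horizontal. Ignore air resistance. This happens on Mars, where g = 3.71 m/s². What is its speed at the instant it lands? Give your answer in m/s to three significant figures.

Horizontal component vₓ = 26.90 cos 17.0° = 25.72 m/s; vertical v_y0 = 26.90 sin 17.0° = 7.865 m/s.
With up positive and y = 0 at the ground: y(t) = 72.8 + (7.865) t − 1.855 t². Setting y = 0 and taking the positive root: t = [7.865 + √(7.865² + 2·3.71·72.8)] / 3.71 = (7.865 + 24.54) / 3.71 = 8.733 s.
Vertical velocity at impact: v_y = v_y0 − g t = 7.865 − 3.71 × 8.733 = −24.54 m/s.
Speed: |v| = √(vₓ² + v_y²) = √(25.72² + 24.54²) = 35.55 m/s.

35.5 m/s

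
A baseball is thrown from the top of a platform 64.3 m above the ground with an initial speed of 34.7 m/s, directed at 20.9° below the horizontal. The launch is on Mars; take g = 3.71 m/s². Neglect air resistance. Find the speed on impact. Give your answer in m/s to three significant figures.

41.0 m/s

Components: vₓ = 34.70 cos 20.9° = 32.42 m/s, v_y0 = −12.38 m/s (downward).
With up positive and y = 0 at the ground: y(t) = 64.3 + (−12.38) t − 1.855 t². Setting y = 0 and taking the positive root: t = [−12.38 + √(12.38² + 2·3.71·64.3)] / 3.71 = (−12.38 + 25.11) / 3.71 = 3.431 s.
Vertical velocity at impact: v_y = v_y0 − g t = −12.38 − 3.71 × 3.431 = −25.11 m/s.
Speed: |v| = √(vₓ² + v_y²) = √(32.42² + 25.11²) = 41.00 m/s.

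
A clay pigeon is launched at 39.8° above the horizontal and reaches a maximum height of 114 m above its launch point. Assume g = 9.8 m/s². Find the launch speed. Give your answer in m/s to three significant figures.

73.8 m/s

At the peak v_y = 0, so v_y0 = √(2gH) = √(2 × 9.80 × 114) = 47.27 m/s.
v_y0 = v₀ sin θ ⇒ v₀ = 47.27 / sin 39.8° = 73.85 m/s.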